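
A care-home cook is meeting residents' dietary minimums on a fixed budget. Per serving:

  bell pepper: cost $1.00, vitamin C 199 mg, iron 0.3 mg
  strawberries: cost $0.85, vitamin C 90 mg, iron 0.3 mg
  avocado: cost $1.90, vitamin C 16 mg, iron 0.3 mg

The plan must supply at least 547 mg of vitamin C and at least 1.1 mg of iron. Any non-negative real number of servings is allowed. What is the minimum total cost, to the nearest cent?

With two linear requirements the optimum uses one or two foods; enumerate the corners.
bell pepper only: max(547/199, 1.1/0.3) = 3.667 servings → $3.67.
strawberries only: max(547/90, 1.1/0.3) = 6.078 servings → $5.17.
avocado only: max(547/16, 1.1/0.3) = 34.19 servings → $64.96.
bell pepper + strawberries with both tight: 1.991 servings and 1.676 servings → $3.42.
bell pepper + avocado with both tight: 2.668 servings and 0.9982 servings → $4.57.
strawberries + avocado: the both-tight solution has a negative serving — not a feasible corner.
The minimum over all feasible corners is $3.42.

$3.42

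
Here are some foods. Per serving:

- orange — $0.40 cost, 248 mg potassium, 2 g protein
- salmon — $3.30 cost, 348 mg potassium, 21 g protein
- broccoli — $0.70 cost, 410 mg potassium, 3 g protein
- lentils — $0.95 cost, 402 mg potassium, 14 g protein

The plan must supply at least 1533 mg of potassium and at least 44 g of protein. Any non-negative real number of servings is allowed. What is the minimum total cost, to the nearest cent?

$3.36

At the optimum either one food covers both requirements or two foods hit both targets exactly; no other combination can be cheaper.
orange only: max(1533/248, 44/2) = 22 servings → $8.80.
salmon only: max(1533/348, 44/21) = 4.405 servings → $14.54.
broccoli only: max(1533/410, 44/3) = 14.67 servings → $10.27.
lentils only: max(1533/402, 44/14) = 3.813 servings → $3.62.
orange + salmon with both tight: 3.741 servings and 1.739 servings → $7.23.
orange + broccoli with both targets exact would need a negative amount; discard.
orange + lentils with both tight: 1.415 servings and 2.941 servings → $3.36.
salmon + broccoli with both tight: 1.777 servings and 2.231 servings → $7.42.
salmon + lentils: the both-tight solution has a negative serving — not a feasible corner.
broccoli + lentils with both tight: 0.8324 servings and 2.964 servings → $3.40.
The minimum over all feasible corners is $3.36.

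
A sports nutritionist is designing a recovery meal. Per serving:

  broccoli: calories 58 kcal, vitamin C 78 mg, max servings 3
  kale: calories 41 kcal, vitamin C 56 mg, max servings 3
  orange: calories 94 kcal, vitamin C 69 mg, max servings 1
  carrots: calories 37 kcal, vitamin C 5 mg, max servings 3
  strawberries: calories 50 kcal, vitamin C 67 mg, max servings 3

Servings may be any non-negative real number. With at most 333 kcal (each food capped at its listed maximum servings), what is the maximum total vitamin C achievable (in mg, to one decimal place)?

450.2 mg

Vitamin C per kcal: kale 1.366, broccoli 1.345, strawberries 1.34, orange 0.734, carrots 0.1351.
Take 3 servings of kale: uses 123 kcal, +168.0 mg vitamin C (running total 168.0 mg).
Take 3 servings of broccoli: uses 174 kcal, +234.0 mg vitamin C (running total 402.0 mg).
Take 0.72 servings of strawberries: uses 36 kcal, +48.2 mg vitamin C (running total 450.2 mg).
Filling greedily by vitamin C-per-kcal is optimal for one linear limit, giving 450.2 mg.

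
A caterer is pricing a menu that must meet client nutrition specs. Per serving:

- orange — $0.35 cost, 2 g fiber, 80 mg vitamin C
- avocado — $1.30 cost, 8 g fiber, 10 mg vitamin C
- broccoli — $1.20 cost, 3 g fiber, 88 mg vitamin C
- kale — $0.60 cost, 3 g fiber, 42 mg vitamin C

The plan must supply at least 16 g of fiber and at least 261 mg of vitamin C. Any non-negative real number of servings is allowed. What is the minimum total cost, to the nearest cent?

$2.68

With two linear requirements the optimum uses one or two foods; enumerate the corners.
orange only: max(16/2, 261/80) = 8 servings → $2.80.
avocado only: max(16/8, 261/10) = 26.1 servings → $33.93.
broccoli only: max(16/3, 261/88) = 5.333 servings → $6.40.
kale only: max(16/3, 261/42) = 6.214 servings → $3.73.
orange + avocado with both tight: 3.11 servings and 1.223 servings → $2.68.
orange + broccoli: the both-tight solution has a negative serving — not a feasible corner.
orange + kale with both tight: 0.7115 servings and 4.859 servings → $3.16.
avocado + broccoli with both tight: 0.9273 servings and 2.861 servings → $4.64.
avocado + kale: intersection lies outside the first quadrant.
broccoli + kale with both tight: 0.8043 servings and 4.529 servings → $3.68.
So the least-cost plan costs $2.68.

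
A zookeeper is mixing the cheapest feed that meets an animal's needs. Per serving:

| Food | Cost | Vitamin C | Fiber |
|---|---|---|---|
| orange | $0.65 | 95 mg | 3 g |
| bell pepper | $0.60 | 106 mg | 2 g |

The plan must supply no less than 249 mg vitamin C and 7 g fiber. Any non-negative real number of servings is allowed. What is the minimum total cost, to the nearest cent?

orange only: max(249/95, 7/3) = 2.621 servings → $1.70.
bell pepper only: max(249/106, 7/2) = 3.5 servings → $2.10.
orange + bell pepper with both tight: 1.906 servings and 0.6406 servings → $1.62.
So the least-cost plan costs $1.62.

$1.62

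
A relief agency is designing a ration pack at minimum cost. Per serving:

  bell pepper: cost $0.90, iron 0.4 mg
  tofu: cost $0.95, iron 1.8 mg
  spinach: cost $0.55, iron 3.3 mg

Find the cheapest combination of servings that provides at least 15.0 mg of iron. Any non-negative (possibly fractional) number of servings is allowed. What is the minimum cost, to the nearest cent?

$2.50

Cost per mg of iron: spinach $0.1667, tofu $0.5278, bell pepper $2.2500.
With no serving limits, use only spinach: 15.0 mg / 3.3 mg = 4.545 servings × $0.55 = $2.50.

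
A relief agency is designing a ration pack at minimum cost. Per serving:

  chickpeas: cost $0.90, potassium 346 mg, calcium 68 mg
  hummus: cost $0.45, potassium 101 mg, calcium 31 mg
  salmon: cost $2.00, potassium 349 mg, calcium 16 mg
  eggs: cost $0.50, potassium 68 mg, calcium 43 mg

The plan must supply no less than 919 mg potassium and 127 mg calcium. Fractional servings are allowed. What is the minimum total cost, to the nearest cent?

$2.39

This is a tiny linear program; its minimum lies at a vertex of the feasible set. List the vertices and price them.
chickpeas only: max(919/346, 127/68) = 2.656 servings → $2.39.
hummus only: max(919/101, 127/31) = 9.099 servings → $4.09.
salmon only: max(919/349, 127/16) = 7.938 servings → $15.88.
eggs only: max(919/68, 127/43) = 13.51 servings → $6.76.
chickpeas + hummus with both targets exact would need a negative amount; discard.
chickpeas + salmon with both tight: 1.628 servings and 1.019 servings → $3.50.
chickpeas + eggs: the both-tight solution has a negative serving — not a feasible corner.
hummus + salmon with both tight: 3.218 servings and 1.702 servings → $4.85.
hummus + eggs with both targets exact would need a negative amount; discard.
salmon + eggs with both tight: 2.219 servings and 2.128 servings → $5.50.
So the least-cost plan costs $2.39.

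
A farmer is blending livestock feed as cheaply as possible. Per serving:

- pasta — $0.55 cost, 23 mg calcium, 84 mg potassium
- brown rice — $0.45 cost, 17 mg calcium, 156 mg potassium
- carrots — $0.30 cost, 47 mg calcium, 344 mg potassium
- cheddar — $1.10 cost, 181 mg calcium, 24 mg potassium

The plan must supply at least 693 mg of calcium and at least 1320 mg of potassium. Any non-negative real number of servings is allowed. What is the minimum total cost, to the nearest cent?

$4.26

An LP optimum is at a vertex; with two nutrient constraints at most two foods are used. Check each candidate.
pasta only: max(693/23, 1320/84) = 30.13 servings → $16.57.
brown rice only: max(693/17, 1320/156) = 40.76 servings → $18.34.
carrots only: max(693/47, 1320/344) = 14.74 servings → $4.42.
cheddar only: max(693/181, 1320/24) = 55 servings → $60.50.
pasta + brown rice with both targets exact would need a negative amount; discard.
pasta + carrots with both targets exact would need a negative amount; discard.
pasta + cheddar with both tight: 15.17 servings and 1.901 servings → $10.44.
brown rice + carrots: intersection lies outside the first quadrant.
brown rice + cheddar with both tight: 7.988 servings and 3.078 servings → $6.98.
carrots + cheddar with both tight: 3.636 servings and 2.885 servings → $4.26.
Cheapest feasible corner: $4.26.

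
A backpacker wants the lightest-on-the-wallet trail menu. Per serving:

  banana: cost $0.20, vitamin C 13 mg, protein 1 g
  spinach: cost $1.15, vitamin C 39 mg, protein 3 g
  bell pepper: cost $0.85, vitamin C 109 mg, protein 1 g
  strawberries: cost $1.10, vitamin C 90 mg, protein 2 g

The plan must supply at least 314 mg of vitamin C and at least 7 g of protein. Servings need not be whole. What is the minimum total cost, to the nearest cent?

$2.91

This is a tiny linear program; its minimum lies at a vertex of the feasible set. List the vertices and price them.
banana only: max(314/13, 7/1) = 24.15 servings → $4.83.
spinach only: max(314/39, 7/3) = 8.051 servings → $9.26.
bell pepper only: max(314/109, 7/1) = 7 servings → $5.95.
strawberries only: max(314/90, 7/2) = 3.5 servings → $3.85.
banana + spinach (both tight): parallel constraints — no distinct corner.
banana + bell pepper with both tight: 4.677 servings and 2.323 servings → $2.91.
banana + strawberries with both tight: 0.03125 servings and 3.484 servings → $3.84.
spinach + bell pepper with both tight: 1.559 servings and 2.323 servings → $3.77.
spinach + strawberries with both tight: 0.01042 servings and 3.484 servings → $3.84.
bell pepper + strawberries: intersection lies outside the first quadrant.
So the least-cost plan costs $2.91.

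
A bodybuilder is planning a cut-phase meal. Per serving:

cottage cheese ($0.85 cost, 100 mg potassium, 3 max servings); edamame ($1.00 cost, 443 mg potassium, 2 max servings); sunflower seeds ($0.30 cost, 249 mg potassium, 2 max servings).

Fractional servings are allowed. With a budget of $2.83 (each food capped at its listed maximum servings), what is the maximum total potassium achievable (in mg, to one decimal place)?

1411.1 mg

Potassium per dollar: sunflower seeds 830, edamame 443, cottage cheese 117.6.
Take 2 servings of sunflower seeds: spends $0.60, +498.0 mg potassium (running total 498.0 mg).
Take 2 servings of edamame: spends $2.00, +886.0 mg potassium (running total 1384.0 mg).
Take 0.2706 servings of cottage cheese: spends $0.23, +27.1 mg potassium (running total 1411.1 mg).
Greedy by best ratio exhausts the cost allowance optimally: 1411.1 mg.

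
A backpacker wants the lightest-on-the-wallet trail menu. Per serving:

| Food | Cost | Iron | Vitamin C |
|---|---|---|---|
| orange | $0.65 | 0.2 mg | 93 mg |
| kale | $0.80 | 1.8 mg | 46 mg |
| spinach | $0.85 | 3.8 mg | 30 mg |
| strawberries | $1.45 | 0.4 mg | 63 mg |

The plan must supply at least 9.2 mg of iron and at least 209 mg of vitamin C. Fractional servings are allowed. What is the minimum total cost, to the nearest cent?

orange only: max(9.2/0.2, 209/93) = 46 servings → $29.90.
kale only: max(9.2/1.8, 209/46) = 5.111 servings → $4.09.
spinach only: max(9.2/3.8, 209/30) = 6.967 servings → $5.92.
strawberries only: max(9.2/0.4, 209/63) = 23 servings → $33.35.
orange + kale: the both-tight solution has a negative serving — not a feasible corner.
orange + spinach with both tight: 1.492 servings and 2.343 servings → $2.96.
orange + strawberries: intersection lies outside the first quadrant.
kale + spinach with both tight: 4.29 servings and 0.3891 servings → $3.76.
kale + strawberries: the both-tight solution has a negative serving — not a feasible corner.
spinach + strawberries with both tight: 2.181 servings and 2.279 servings → $5.16.
Cheapest feasible corner: $2.96.

$2.96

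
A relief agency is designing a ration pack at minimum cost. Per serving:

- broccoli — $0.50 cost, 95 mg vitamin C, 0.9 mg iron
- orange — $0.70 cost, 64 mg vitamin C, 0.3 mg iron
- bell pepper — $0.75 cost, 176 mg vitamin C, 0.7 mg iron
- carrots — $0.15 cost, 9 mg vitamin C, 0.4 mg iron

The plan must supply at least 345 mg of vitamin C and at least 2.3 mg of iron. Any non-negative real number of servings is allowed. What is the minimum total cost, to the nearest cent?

$1.64

An LP optimum is at a vertex; with two nutrient constraints at most two foods are used. Check each candidate.
broccoli only: max(345/95, 2.3/0.9) = 3.632 servings → $1.82.
orange only: max(345/64, 2.3/0.3) = 7.667 servings → $5.37.
bell pepper only: max(345/176, 2.3/0.7) = 3.286 servings → $2.46.
carrots only: max(345/9, 2.3/0.4) = 38.33 servings → $5.75.
broccoli + orange with both tight: 1.502 servings and 3.162 servings → $2.96.
broccoli + bell pepper with both tight: 1.777 servings and 1.001 servings → $1.64.
broccoli + carrots with both targets exact would need a negative amount; discard.
orange + bell pepper with both targets exact would need a negative amount; discard.
orange + carrots with both tight: 5.122 servings and 1.908 servings → $3.87.
bell pepper + carrots with both tight: 1.83 servings and 2.548 servings → $1.75.
Cheapest feasible corner: $1.64.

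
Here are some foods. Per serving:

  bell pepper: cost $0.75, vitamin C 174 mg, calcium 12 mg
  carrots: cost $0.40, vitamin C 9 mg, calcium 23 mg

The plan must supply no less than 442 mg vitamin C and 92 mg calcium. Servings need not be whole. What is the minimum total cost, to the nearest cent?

$2.90

At the optimum either one food covers both requirements or two foods hit both targets exactly; no other combination can be cheaper.
bell pepper only: max(442/174, 92/12) = 7.667 servings → $5.75.
carrots only: max(442/9, 92/23) = 49.11 servings → $19.64.
bell pepper + carrots with both tight: 2.398 servings and 2.749 servings → $2.90.
The minimum over all feasible corners is $2.90.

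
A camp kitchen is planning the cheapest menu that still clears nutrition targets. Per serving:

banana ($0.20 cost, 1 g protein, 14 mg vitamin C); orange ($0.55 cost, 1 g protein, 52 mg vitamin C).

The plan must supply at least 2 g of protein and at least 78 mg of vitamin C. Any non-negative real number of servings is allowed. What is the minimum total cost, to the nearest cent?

At the optimum either one food covers both requirements or two foods hit both targets exactly; no other combination can be cheaper.
banana only: max(2/1, 78/14) = 5.571 servings → $1.11.
orange only: max(2/1, 78/52) = 2 servings → $1.10.
banana + orange with both tight: 0.6842 servings and 1.316 servings → $0.86.
So the least-cost plan costs $0.86.

$0.86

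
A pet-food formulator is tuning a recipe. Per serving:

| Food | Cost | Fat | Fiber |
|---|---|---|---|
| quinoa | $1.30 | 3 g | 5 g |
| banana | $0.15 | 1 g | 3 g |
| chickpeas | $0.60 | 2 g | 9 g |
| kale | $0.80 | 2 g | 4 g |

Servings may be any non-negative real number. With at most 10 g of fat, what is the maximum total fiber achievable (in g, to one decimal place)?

Fiber per g fat: chickpeas 4.5, banana 3, kale 2, quinoa 1.667.
With no serving limits, spend the whole fat allowance on chickpeas: 10 g / 2 g × 9 g = 45.0 g.

45.0 g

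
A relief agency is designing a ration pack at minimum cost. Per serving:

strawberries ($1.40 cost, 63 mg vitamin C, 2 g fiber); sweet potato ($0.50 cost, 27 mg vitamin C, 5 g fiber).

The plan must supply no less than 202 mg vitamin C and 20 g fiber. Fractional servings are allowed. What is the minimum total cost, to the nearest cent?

$3.74

An LP optimum is at a vertex; with two nutrient constraints at most two foods are used. Check each candidate.
strawberries only: max(202/63, 20/2) = 10 servings → $14.00.
sweet potato only: max(202/27, 20/5) = 7.481 servings → $3.74.
strawberries + sweet potato with both tight: 1.801 servings and 3.28 servings → $4.16.
Cheapest feasible corner: $3.74.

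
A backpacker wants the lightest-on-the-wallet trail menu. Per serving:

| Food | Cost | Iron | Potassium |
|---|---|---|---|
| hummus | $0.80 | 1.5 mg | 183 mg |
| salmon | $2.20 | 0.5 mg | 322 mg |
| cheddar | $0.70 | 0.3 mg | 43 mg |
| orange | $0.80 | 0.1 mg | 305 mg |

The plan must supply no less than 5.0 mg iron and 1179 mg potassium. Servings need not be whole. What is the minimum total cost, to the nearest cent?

$4.12

For a min-cost LP with two ≥-constraints, a basic feasible solution has at most two positive variables.
hummus only: max(5.0/1.5, 1179/183) = 6.443 servings → $5.15.
salmon only: max(5.0/0.5, 1179/322) = 10 servings → $22.00.
cheddar only: max(5.0/0.3, 1179/43) = 27.42 servings → $19.19.
orange only: max(5.0/0.1, 1179/305) = 50 servings → $40.00.
hummus + salmon with both tight: 2.607 servings and 2.18 servings → $6.88.
hummus + cheddar with both targets exact would need a negative amount; discard.
hummus + orange with both tight: 3.204 servings and 1.943 servings → $4.12.
salmon + cheddar with both tight: 1.847 servings and 13.59 servings → $13.58.
salmon + orange: intersection lies outside the first quadrant.
cheddar + orange with both tight: 16.14 servings and 1.591 servings → $12.57.
Cheapest feasible corner: $4.12.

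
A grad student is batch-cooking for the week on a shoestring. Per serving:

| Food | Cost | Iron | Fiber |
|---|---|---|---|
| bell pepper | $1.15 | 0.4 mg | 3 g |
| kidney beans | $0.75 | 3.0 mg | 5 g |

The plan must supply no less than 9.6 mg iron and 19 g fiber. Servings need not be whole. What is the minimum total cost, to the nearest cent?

An LP optimum is at a vertex; with two nutrient constraints at most two foods are used. Check each candidate.
bell pepper only: max(9.6/0.4, 19/3) = 24 servings → $27.60.
kidney beans only: max(9.6/3.0, 19/5) = 3.8 servings → $2.85.
bell pepper + kidney beans with both tight: 1.286 servings and 3.029 servings → $3.75.
So the least-cost plan costs $2.85.

$2.85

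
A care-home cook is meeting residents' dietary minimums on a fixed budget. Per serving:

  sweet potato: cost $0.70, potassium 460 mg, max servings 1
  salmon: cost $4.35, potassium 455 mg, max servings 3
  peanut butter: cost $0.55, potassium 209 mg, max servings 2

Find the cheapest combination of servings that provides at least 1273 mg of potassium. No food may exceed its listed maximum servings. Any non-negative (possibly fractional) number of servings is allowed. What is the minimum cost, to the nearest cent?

$5.58

Cost per mg of potassium: sweet potato $0.0015, peanut butter $0.0026, salmon $0.0096.
Take 1 serving of sweet potato: +460.0 mg potassium for $0.70 (total $0.70, still need 813.0 mg).
Take 2 servings of peanut butter: +418.0 mg potassium for $1.10 (total $1.80, still need 395.0 mg).
Take 0.8681 servings of salmon: +395.0 mg potassium for $3.78 (total $5.58, still need 0.0 mg).
Filling from the cheapest source first is optimal under one linear minimum: $5.58.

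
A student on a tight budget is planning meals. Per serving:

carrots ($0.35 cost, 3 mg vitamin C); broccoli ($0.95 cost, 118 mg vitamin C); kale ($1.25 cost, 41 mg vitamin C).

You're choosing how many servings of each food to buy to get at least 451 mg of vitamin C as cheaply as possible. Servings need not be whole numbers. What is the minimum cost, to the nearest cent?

Cost per mg of vitamin C: broccoli $0.0081, kale $0.0305, carrots $0.1167.
With no serving limits, use only broccoli: 451 mg / 118 mg = 3.822 servings × $0.95 = $3.63.

$3.63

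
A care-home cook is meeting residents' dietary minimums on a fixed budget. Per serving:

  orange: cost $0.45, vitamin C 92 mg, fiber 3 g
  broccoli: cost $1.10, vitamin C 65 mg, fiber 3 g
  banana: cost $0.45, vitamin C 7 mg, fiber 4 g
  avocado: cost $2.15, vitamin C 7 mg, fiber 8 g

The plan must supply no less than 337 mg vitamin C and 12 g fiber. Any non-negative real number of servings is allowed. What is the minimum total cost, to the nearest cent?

The cheapest plan sits at a corner of the feasible region — with two constraints it uses at most two foods.
orange only: max(337/92, 12/3) = 4 servings → $1.80.
broccoli only: max(337/65, 12/3) = 5.185 servings → $5.70.
banana only: max(337/7, 12/4) = 48.14 servings → $21.66.
avocado only: max(337/7, 12/8) = 48.14 servings → $103.51.
orange + broccoli with both tight: 2.852 servings and 1.148 servings → $2.55.
orange + banana with both tight: 3.643 servings and 0.268 servings → $1.76.
orange + avocado with both tight: 3.653 servings and 0.1301 servings → $1.92.
broccoli + banana: intersection lies outside the first quadrant.
broccoli + avocado: the both-tight solution has a negative serving — not a feasible corner.
banana + avocado with both targets exact would need a negative amount; discard.
Cheapest feasible corner: $1.76.

$1.76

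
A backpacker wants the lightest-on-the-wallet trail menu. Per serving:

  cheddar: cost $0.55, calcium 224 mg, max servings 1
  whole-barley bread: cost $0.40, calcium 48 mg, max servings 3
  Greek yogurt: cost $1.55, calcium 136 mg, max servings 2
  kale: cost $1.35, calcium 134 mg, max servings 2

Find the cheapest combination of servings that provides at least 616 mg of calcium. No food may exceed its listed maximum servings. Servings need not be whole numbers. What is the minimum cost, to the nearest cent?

Cost per mg of calcium: cheddar $0.0025, whole-barley bread $0.0083, kale $0.0101, Greek yogurt $0.0114.
Take 1 serving of cheddar: +224.0 mg calcium for $0.55 (total $0.55, still need 392.0 mg).
Take 3 servings of whole-barley bread: +144.0 mg calcium for $1.20 (total $1.75, still need 248.0 mg).
Take 1.851 servings of kale: +248.0 mg calcium for $2.50 (total $4.25, still need 0.0 mg).
Greedy by cheapest-per-mg is optimal for a single linear constraint, so the minimum cost is $4.25.

$4.25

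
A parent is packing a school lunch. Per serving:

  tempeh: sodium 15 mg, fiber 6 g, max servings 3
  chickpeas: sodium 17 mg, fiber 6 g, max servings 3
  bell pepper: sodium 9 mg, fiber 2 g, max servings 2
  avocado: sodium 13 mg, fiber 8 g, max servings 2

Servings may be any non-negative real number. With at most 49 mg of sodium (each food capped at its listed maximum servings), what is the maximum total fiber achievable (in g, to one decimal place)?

Fiber per mg sodium: avocado 0.6154, tempeh 0.4, chickpeas 0.3529, bell pepper 0.2222.
Take 2 servings of avocado: uses 26 mg sodium, +16.0 g fiber (running total 16.0 g).
Take 1.533 servings of tempeh: uses 23 mg sodium, +9.2 g fiber (running total 25.2 g).
Filling greedily by fiber-per-mg sodium is optimal for one linear limit, giving 25.2 g.

25.2 g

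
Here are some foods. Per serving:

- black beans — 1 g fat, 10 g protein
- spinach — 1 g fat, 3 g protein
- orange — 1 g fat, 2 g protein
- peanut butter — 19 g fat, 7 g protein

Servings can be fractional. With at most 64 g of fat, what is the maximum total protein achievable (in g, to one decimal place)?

Protein per g fat: black beans 10, spinach 3, orange 2, peanut butter 0.3684.
With no serving limits, spend the whole fat allowance on black beans: 64 g / 1 g × 10 g = 640.0 g.

640.0 g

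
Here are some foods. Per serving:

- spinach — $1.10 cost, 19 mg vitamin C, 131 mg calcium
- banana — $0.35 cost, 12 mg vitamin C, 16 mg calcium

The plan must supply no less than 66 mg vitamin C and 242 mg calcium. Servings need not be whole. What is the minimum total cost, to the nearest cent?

spinach only: max(66/19, 242/131) = 3.474 servings → $3.82.
banana only: max(66/12, 242/16) = 15.12 servings → $5.29.
spinach + banana with both tight: 1.457 servings and 3.192 servings → $2.72.
Cheapest feasible corner: $2.72.

$2.72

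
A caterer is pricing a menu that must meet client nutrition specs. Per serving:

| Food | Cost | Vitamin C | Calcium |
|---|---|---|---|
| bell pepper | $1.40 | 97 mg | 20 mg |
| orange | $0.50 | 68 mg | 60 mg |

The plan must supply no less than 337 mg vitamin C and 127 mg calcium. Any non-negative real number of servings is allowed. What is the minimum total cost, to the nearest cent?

For a min-cost LP with two ≥-constraints, a basic feasible solution has at most two positive variables.
bell pepper only: max(337/97, 127/20) = 6.35 servings → $8.89.
orange only: max(337/68, 127/60) = 4.956 servings → $2.48.
bell pepper + orange with both tight: 2.597 servings and 1.251 servings → $4.26.
So the least-cost plan costs $2.48.

$2.48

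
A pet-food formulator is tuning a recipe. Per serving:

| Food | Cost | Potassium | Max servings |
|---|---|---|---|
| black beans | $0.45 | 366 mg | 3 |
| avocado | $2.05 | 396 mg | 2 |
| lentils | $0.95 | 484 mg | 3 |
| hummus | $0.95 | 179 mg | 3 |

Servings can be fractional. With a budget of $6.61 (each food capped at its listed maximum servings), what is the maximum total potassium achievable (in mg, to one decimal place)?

3015.5 mg

Potassium per dollar: black beans 813.3, lentils 509.5, avocado 193.2, hummus 188.4.
Take 3 servings of black beans: spends $1.35, +1098.0 mg potassium (running total 1098.0 mg).
Take 3 servings of lentils: spends $2.85, +1452.0 mg potassium (running total 2550.0 mg).
Take 1.176 servings of avocado: spends $2.41, +465.5 mg potassium (running total 3015.5 mg).
Greedy by best ratio exhausts the cost allowance optimally: 3015.5 mg.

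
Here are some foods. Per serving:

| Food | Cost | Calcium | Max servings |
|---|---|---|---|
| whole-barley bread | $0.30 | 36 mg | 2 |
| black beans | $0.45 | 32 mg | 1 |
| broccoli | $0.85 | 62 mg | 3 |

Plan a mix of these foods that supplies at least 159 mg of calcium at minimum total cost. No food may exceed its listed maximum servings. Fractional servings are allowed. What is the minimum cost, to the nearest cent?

Cost per mg of calcium: whole-barley bread $0.0083, broccoli $0.0137, black beans $0.0141.
Take 2 servings of whole-barley bread: +72.0 mg calcium for $0.60 (total $0.60, still need 87.0 mg).
Take 1.403 servings of broccoli: +87.0 mg calcium for $1.19 (total $1.79, still need 0.0 mg).
Greedy by cheapest-per-mg is optimal for a single linear constraint, so the minimum cost is $1.79.

$1.79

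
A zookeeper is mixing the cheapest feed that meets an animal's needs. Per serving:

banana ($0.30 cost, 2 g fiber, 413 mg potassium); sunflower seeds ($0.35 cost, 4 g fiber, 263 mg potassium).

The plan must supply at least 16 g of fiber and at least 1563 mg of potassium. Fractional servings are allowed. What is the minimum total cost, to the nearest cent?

$1.63

This is a tiny linear program; its minimum lies at a vertex of the feasible set. List the vertices and price them.
banana only: max(16/2, 1563/413) = 8 servings → $2.40.
sunflower seeds only: max(16/4, 1563/263) = 5.943 servings → $2.08.
banana + sunflower seeds with both tight: 1.815 servings and 3.092 servings → $1.63.
The minimum over all feasible corners is $1.63.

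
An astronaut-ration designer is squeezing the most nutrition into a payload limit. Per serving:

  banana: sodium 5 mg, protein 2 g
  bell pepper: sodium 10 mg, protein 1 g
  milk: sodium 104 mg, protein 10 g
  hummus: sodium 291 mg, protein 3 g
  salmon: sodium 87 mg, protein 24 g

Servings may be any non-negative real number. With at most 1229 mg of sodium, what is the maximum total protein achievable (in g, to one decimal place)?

491.6 g

Protein per mg sodium: banana 0.4, salmon 0.2759, bell pepper 0.1, milk 0.09615, hummus 0.01031.
With no serving limits, spend the whole sodium allowance on banana: 1229 mg / 5 mg × 2 g = 491.6 g.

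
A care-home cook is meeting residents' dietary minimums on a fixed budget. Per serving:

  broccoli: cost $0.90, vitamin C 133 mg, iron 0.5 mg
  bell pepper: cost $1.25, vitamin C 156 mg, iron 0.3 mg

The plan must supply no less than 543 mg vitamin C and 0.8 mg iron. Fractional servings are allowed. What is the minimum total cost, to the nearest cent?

The cheapest plan sits at a corner of the feasible region — with two constraints it uses at most two foods.
broccoli only: max(543/133, 0.8/0.5) = 4.083 servings → $3.67.
bell pepper only: max(543/156, 0.8/0.3) = 3.481 servings → $4.35.
broccoli + bell pepper: the both-tight solution has a negative serving — not a feasible corner.
So the least-cost plan costs $3.67.

$3.67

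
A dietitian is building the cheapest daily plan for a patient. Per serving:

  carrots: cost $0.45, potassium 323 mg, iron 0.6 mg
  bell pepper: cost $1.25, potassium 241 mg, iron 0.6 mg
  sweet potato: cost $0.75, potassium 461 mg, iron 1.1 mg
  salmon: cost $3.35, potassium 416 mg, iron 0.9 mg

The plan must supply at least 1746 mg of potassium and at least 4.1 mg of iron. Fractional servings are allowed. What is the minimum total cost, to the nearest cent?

$2.81

Minimising a linear cost over {potassium ≥ 1746, iron ≥ 4.1, servings ≥ 0} — the optimum is at a vertex, using one or two foods.
carrots only: max(1746/323, 4.1/0.6) = 6.833 servings → $3.08.
bell pepper only: max(1746/241, 4.1/0.6) = 7.245 servings → $9.06.
sweet potato only: max(1746/461, 4.1/1.1) = 3.787 servings → $2.84.
salmon only: max(1746/416, 4.1/0.9) = 4.556 servings → $15.26.
carrots + bell pepper with both tight: 1.209 servings and 5.624 servings → $7.57.
carrots + sweet potato with both tight: 0.3875 servings and 3.516 servings → $2.81.
carrots + salmon: the both-tight solution has a negative serving — not a feasible corner.
bell pepper + sweet potato: intersection lies outside the first quadrant.
bell pepper + salmon with both tight: 4.104 servings and 1.82 servings → $11.23.
sweet potato + salmon with both tight: 3.143 servings and 0.7143 servings → $4.75.
Cheapest feasible corner: $2.81.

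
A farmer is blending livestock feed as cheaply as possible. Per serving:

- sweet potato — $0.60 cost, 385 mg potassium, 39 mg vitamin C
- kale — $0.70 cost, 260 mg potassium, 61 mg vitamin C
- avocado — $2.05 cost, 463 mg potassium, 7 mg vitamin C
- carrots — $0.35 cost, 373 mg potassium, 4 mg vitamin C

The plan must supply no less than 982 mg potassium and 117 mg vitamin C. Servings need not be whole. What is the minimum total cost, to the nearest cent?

$1.68

This is a tiny linear program; its minimum lies at a vertex of the feasible set. List the vertices and price them.
sweet potato only: max(982/385, 117/39) = 3 servings → $1.80.
kale only: max(982/260, 117/61) = 3.777 servings → $2.64.
avocado only: max(982/463, 117/7) = 16.71 servings → $34.26.
carrots only: max(982/373, 117/4) = 29.25 servings → $10.24.
sweet potato + kale with both tight: 2.209 servings and 0.5056 servings → $1.68.
sweet potato + avocado with both targets exact would need a negative amount; discard.
sweet potato + carrots: the both-tight solution has a negative serving — not a feasible corner.
kale + avocado with both tight: 1.79 servings and 1.116 servings → $3.54.
kale + carrots with both tight: 1.829 servings and 1.358 servings → $1.76.
avocado + carrots: intersection lies outside the first quadrant.
The minimum over all feasible corners is $1.68.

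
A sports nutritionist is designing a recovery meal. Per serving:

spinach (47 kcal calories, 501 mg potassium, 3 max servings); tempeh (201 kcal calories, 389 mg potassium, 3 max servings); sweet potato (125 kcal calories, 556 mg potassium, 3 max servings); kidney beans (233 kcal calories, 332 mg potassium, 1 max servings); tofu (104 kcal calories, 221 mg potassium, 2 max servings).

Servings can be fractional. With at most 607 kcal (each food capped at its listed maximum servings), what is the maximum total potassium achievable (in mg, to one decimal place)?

Potassium per kcal: spinach 10.66, sweet potato 4.448, tofu 2.125, tempeh 1.935, kidney beans 1.425.
Take 3 servings of spinach: uses 141 kcal, +1503.0 mg potassium (running total 1503.0 mg).
Take 3 servings of sweet potato: uses 375 kcal, +1668.0 mg potassium (running total 3171.0 mg).
Take 0.875 servings of tofu: uses 91 kcal, +193.4 mg potassium (running total 3364.4 mg).
Greedy by best ratio exhausts the calories allowance optimally: 3364.4 mg.

3364.4 mg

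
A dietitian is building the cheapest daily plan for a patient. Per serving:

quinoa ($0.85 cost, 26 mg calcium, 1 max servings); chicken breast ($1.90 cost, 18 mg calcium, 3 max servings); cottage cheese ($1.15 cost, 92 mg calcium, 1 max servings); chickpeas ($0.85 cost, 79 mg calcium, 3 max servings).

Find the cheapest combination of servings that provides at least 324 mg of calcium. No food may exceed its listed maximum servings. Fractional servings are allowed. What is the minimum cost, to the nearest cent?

$3.64

Cost per mg of calcium: chickpeas $0.0108, cottage cheese $0.0125, quinoa $0.0327, chicken breast $0.1056.
Take 3 servings of chickpeas: +237.0 mg calcium for $2.55 (total $2.55, still need 87.0 mg).
Take 0.9457 servings of cottage cheese: +87.0 mg calcium for $1.09 (total $3.64, still need 0.0 mg).
Filling from the cheapest source first is optimal under one linear minimum: $3.64.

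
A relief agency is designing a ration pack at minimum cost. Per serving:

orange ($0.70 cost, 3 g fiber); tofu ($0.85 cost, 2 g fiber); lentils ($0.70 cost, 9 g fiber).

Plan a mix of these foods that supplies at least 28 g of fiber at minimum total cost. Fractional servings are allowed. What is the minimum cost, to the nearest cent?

$2.18

Cost per g of fiber: lentils $0.0778, orange $0.2333, tofu $0.4250.
With no serving limits, use only lentils: 28 g / 9 g = 3.111 servings × $0.70 = $2.18.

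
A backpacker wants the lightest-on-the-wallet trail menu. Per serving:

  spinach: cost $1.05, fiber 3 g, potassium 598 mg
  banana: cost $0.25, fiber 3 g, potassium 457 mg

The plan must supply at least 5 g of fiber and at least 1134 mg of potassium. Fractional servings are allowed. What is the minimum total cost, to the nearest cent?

$0.62

A basic optimal solution has at most two foods positive. Try each food alone and each pair with both targets met exactly.
spinach only: max(5/3, 1134/598) = 1.896 servings → $1.99.
banana only: max(5/3, 1134/457) = 2.481 servings → $0.62.
spinach + banana: intersection lies outside the first quadrant.
Cheapest feasible corner: $0.62.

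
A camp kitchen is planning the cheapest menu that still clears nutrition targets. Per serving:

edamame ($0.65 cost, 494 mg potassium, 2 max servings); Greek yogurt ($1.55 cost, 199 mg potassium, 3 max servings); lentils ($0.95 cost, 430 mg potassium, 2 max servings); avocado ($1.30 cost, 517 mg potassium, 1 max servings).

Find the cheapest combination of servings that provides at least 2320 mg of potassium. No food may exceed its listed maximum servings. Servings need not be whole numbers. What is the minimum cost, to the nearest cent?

$4.39

Cost per mg of potassium: edamame $0.0013, lentils $0.0022, avocado $0.0025, Greek yogurt $0.0078.
Take 2 servings of edamame: +988.0 mg potassium for $1.30 (total $1.30, still need 1332.0 mg).
Take 2 servings of lentils: +860.0 mg potassium for $1.90 (total $3.20, still need 472.0 mg).
Take 0.913 servings of avocado: +472.0 mg potassium for $1.19 (total $4.39, still need 0.0 mg).
Filling from the cheapest source first is optimal under one linear minimum: $4.39.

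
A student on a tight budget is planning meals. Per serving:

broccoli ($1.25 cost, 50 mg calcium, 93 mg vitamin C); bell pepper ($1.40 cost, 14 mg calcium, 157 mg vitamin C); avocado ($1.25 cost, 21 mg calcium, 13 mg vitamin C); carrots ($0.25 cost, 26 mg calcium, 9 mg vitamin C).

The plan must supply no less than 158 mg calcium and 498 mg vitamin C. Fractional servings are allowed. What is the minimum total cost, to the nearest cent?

This is a tiny linear program; its minimum lies at a vertex of the feasible set. List the vertices and price them.
broccoli only: max(158/50, 498/93) = 5.355 servings → $6.69.
bell pepper only: max(158/14, 498/157) = 11.29 servings → $15.80.
avocado only: max(158/21, 498/13) = 38.31 servings → $47.88.
carrots only: max(158/26, 498/9) = 55.33 servings → $13.83.
broccoli + bell pepper with both tight: 2.724 servings and 1.559 servings → $5.59.
broccoli + avocado: intersection lies outside the first quadrant.
broccoli + carrots: the both-tight solution has a negative serving — not a feasible corner.
bell pepper + avocado with both tight: 2.698 servings and 5.725 servings → $10.93.
bell pepper + carrots with both tight: 2.914 servings and 4.508 servings → $5.21.
avocado + carrots: intersection lies outside the first quadrant.
The minimum over all feasible corners is $5.21.

$5.21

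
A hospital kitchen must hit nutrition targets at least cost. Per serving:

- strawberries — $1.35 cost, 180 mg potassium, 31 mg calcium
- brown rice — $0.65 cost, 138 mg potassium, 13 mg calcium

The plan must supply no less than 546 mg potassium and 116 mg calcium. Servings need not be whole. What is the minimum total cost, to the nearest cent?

$5.05

This is a tiny linear program; its minimum lies at a vertex of the feasible set. List the vertices and price them.
strawberries only: max(546/180, 116/31) = 3.742 servings → $5.05.
brown rice only: max(546/138, 116/13) = 8.923 servings → $5.80.
strawberries + brown rice with both targets exact would need a negative amount; discard.
Cheapest feasible corner: $5.05.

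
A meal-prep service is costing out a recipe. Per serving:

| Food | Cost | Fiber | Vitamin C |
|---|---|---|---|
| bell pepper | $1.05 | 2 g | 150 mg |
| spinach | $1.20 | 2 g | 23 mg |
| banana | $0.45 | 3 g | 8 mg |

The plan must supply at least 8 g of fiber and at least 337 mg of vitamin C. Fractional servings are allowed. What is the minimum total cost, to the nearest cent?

With two linear requirements the optimum uses one or two foods; enumerate the corners.
bell pepper only: max(8/2, 337/150) = 4 servings → $4.20.
spinach only: max(8/2, 337/23) = 14.65 servings → $17.58.
banana only: max(8/3, 337/8) = 42.12 servings → $18.96.
bell pepper + spinach with both tight: 1.929 servings and 2.071 servings → $4.51.
bell pepper + banana with both tight: 2.182 servings and 1.212 servings → $2.84.
spinach + banana: intersection lies outside the first quadrant.
So the least-cost plan costs $2.84.

$2.84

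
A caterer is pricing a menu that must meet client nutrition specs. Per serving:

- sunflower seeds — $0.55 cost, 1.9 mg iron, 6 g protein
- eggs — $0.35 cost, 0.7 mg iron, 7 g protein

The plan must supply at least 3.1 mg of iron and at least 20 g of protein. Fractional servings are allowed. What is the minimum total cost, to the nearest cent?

$1.21

Check every corner: each single food scaled to meet both minima, and each pair solved so both constraints bind.
sunflower seeds only: max(3.1/1.9, 20/6) = 3.333 servings → $1.83.
eggs only: max(3.1/0.7, 20/7) = 4.429 servings → $1.55.
sunflower seeds + eggs with both tight: 0.8462 servings and 2.132 servings → $1.21.
Cheapest feasible corner: $1.21.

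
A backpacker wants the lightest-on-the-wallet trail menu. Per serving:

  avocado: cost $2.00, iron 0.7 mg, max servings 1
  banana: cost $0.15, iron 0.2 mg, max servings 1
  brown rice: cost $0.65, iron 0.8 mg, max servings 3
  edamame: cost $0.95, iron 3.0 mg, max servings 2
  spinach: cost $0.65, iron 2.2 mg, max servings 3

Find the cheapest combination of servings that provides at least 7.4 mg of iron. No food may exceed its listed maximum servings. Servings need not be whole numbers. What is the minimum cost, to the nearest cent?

$2.20

Cost per mg of iron: spinach $0.2955, edamame $0.3167, banana $0.7500, brown rice $0.8125, avocado $2.8571.
Take 3 servings of spinach: +6.6 mg iron for $1.95 (total $1.95, still need 0.8 mg).
Take 0.2667 servings of edamame: +0.8 mg iron for $0.25 (total $2.20, still need 0.0 mg).
Greedy by cheapest-per-mg is optimal for a single linear constraint, so the minimum cost is $2.20.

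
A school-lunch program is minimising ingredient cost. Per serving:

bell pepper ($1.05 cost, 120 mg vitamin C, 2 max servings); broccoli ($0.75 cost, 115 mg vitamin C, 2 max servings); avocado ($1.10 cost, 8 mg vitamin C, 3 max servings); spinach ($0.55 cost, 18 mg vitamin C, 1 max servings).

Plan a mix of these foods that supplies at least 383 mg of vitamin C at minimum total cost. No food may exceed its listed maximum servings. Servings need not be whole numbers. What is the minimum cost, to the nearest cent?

$2.84

Cost per mg of vitamin C: broccoli $0.0065, bell pepper $0.0088, spinach $0.0306, avocado $0.1375.
Take 2 servings of broccoli: +230.0 mg vitamin C for $1.50 (total $1.50, still need 153.0 mg).
Take 1.275 servings of bell pepper: +153.0 mg vitamin C for $1.34 (total $2.84, still need 0.0 mg).
Greedy by cheapest-per-mg is optimal for a single linear constraint, so the minimum cost is $2.84.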